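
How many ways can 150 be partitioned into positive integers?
40853235313

p(n) counts ways to write n as a sum of positive integers (order ignored).
Euler's pentagonal recurrence: p(k) = p(k-1) + p(k-2) - p(k-5) - p(k-7) + p(k-12) + p(k-15) - ... (offsets j(3j∓1)/2, signs ++--, p(0)=1, p(<0)=0).
DP table for k = 0..149: p(0)=1, p(1)=1, p(2)=2, p(3)=3, p(4)=5, p(5)=7, p(6)=11, p(7)=15, p(8)=22, p(9)=30, p(10)=42, p(11)=56, p(12)=77, p(13)=101, p(14)=135, p(15)=176, p(16)=231, p(17)=297, p(18)=385, p(19)=490, p(20)=627, p(21)=792, p(22)=1002, p(23)=1255, p(24)=1575, p(25)=1958, p(26)=2436, p(27)=3010, p(28)=3718, p(29)=4565, p(30)=5604, p(31)=6842, p(32)=8349, p(33)=10143, p(34)=12310, p(35)=14883, p(36)=17977, p(37)=21637, p(38)=26015, p(39)=31185, p(40)=37338, p(41)=44583, p(42)=53174, p(43)=63261, p(44)=75175, p(45)=89134, p(46)=105558, p(47)=124754, p(48)=147273, p(49)=173525, p(50)=204226, p(51)=239943, p(52)=281589, p(53)=329931, p(54)=386155, p(55)=451276, p(56)=526823, p(57)=614154, p(58)=715220, p(59)=831820, p(60)=966467, p(61)=1121505, p(62)=1300156, p(63)=1505499, p(64)=1741630, p(65)=2012558, p(66)=2323520, p(67)=2679689, p(68)=3087735, p(69)=3554345, p(70)=4087968, p(71)=4697205, p(72)=5392783, p(73)=6185689, p(74)=7089500, p(75)=8118264, p(76)=9289091, p(77)=10619863, p(78)=12132164, p(79)=13848650, p(80)=15796476, p(81)=18004327, p(82)=20506255, p(83)=23338469, p(84)=26543660, p(85)=30167357, p(86)=34262962, p(87)=38887673, p(88)=44108109, p(89)=49995925, p(90)=56634173, p(91)=64112359, p(92)=72533807, p(93)=82010177, p(94)=92669720, p(95)=104651419, p(96)=118114304, p(97)=133230930, p(98)=150198136, p(99)=169229875, p(100)=190569292, p(101)=214481126, p(102)=241265379, p(103)=271248950, p(104)=304801365, p(105)=342325709, p(106)=384276336, p(107)=431149389, p(108)=483502844, p(109)=541946240, p(110)=607163746, p(111)=679903203, p(112)=761002156, p(113)=851376628, p(114)=952050665, p(115)=1064144451, p(116)=1188908248, p(117)=1327710076, p(118)=1482074143, p(119)=1653668665, p(120)=1844349560, p(121)=2056148051, p(122)=2291320912, p(123)=2552338241, p(124)=2841940500, p(125)=3163127352, p(126)=3519222692, p(127)=3913864295, p(128)=4351078600, p(129)=4835271870, p(130)=5371315400, p(131)=5964539504, p(132)=6620830889, p(133)=7346629512, p(134)=8149040695, p(135)=9035836076, p(136)=10015581680, p(137)=11097645016, p(138)=12292341831, p(139)=13610949895, p(140)=15065878135, p(141)=16670689208, p(142)=18440293320, p(143)=20390982757, p(144)=22540654445, p(145)=24908858009, p(146)=27517052599, p(147)=30388671978, p(148)=33549419497, p(149)=37027355200.
Final step: p(150) = p(149) + p(148) - p(145) - p(143) + p(138) + p(135) - p(128) - p(124) + p(115) + p(110) - p(99) - p(93) + p(80) + p(73) - p(58) - p(50) + p(33) + p(24) - p(5)
= 37027355200 + 33549419497 - 24908858009 - 20390982757 + 12292341831 + 9035836076 - 4351078600 - 2841940500 + 1064144451 + 607163746 - 169229875 - 82010177 + 15796476 + 6185689 - 715220 - 204226 + 10143 + 1575 - 7
= 40853235313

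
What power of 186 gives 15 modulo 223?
78

Baby-step giant-step with step n = ⌈√223⌉ = 15.
Baby steps 186^j mod 223 (j:value) for j=0..14: 0:1, 1:186, 2:31, 3:191, 4:69, 5:123, 6:132, 7:22, 8:78, 9:13, 10:188, 11:180, 12:30, 13:5, 14:38.
Giant-step multiplier: 186^(-15) ≡ 186^(222-15) = 186^207 ≡ 141 (mod 223).
Giant steps γ_i = 15·141^i mod 223: γ_0=15, γ_1=108, γ_2=64, γ_3=104, γ_4=169, γ_5=191 (in table at j=3).
x = i·n + j = 5·15 + 3 = 78.
Check: 186^78 ≡ 15 (mod 223).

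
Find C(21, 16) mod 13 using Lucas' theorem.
4

Using Lucas' theorem:
Write n=21 and k=16 in base 13:
n in base 13: [1, 8]
k in base 13: [1, 3]
C(21,16) mod 13 = ∏ C(n_i, k_i) mod 13
Digit binomials (mod 13): C(1,1) = 1; C(8,3) = 56 ≡ 4
Product: 1 × 4 = 4 ≡ 4 (mod 13)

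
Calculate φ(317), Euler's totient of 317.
316

317 = 317
φ(n) = n × ∏(1 - 1/p) for each prime p dividing n
φ(317) = 317 × (1 - 1/317) = 316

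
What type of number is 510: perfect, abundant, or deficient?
abundant

Proper divisors of 510: sum = 1 + 2 + 3 + 5 + 6 + 10 + 15 + 17 + 30 + 34 + 51 + 85 + 102 + 170 + 255 = 786
Since 786 > 510, 510 is abundant.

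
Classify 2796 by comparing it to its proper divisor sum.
abundant

Proper divisors of 2796: sum = 1 + 2 + 3 + 4 + 6 + 12 + 233 + 466 + 699 + 932 + 1398 = 3756
Since 3756 > 2796, 2796 is abundant.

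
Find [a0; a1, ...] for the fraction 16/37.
[0; 2, 3, 5]

Euclidean algorithm steps:
16 = 0 × 37 + 16
37 = 2 × 16 + 5
16 = 3 × 5 + 1
5 = 5 × 1 + 0
Continued fraction: [0; 2, 3, 5]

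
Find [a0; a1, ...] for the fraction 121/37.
[3; 3, 1, 2, 3]

Euclidean algorithm steps:
121 = 3 × 37 + 10
37 = 3 × 10 + 7
10 = 1 × 7 + 3
7 = 2 × 3 + 1
3 = 3 × 1 + 0
Continued fraction: [3; 3, 1, 2, 3]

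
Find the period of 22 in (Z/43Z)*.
14

43 is prime, so ord(22) divides φ(43) = 42.
Divisors of 42: 1, 2, 3, 6, 7, 14, 21, 42.
Repeated squaring: 22^1 ≡ 22, 22^2 ≡ 11, 22^4 ≡ 35, 22^8 ≡ 21, 22^16 ≡ 11, 22^32 ≡ 35 (mod 43).
Test 22^d mod 43 for each divisor d in increasing order:
22^1 ≡ 22
22^2 ≡ 11
22^3 = 22^2·22^1 ≡ 27
22^6 = 22^4·22^2 ≡ 41
22^7 = 22^4·22^2·22^1 ≡ 42
22^14 = 22^8·22^4·22^2 ≡ 1  ← first divisor giving 1
The order is 14.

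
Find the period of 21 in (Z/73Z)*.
24

73 is prime, so ord(21) divides φ(73) = 72.
Divisors of 72: 1, 2, 3, 4, 6, 8, 9, 12, 18, 24, 36, 72.
Repeated squaring: 21^1 ≡ 21, 21^2 ≡ 3, 21^4 ≡ 9, 21^8 ≡ 8, 21^16 ≡ 64, 21^32 ≡ 8, 21^64 ≡ 64 (mod 73).
Test 21^d mod 73 for each divisor d in increasing order:
21^1 ≡ 21
21^2 ≡ 3
21^3 = 21^2·21^1 ≡ 63
21^4 ≡ 9
21^6 = 21^4·21^2 ≡ 27
21^8 ≡ 8
21^9 = 21^8·21^1 ≡ 22
21^12 = 21^8·21^4 ≡ 72
21^18 = 21^16·21^2 ≡ 46
21^24 = 21^16·21^8 ≡ 1  ← first divisor giving 1
The order is 24.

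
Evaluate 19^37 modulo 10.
9

Repeated squaring. Binary of 37 = 100101.
19^1 ≡ 9 (mod 10); 19^2 ≡ 1 (mod 10); 19^4 ≡ 1 (mod 10); 19^8 ≡ 1 (mod 10); 19^16 ≡ 1 (mod 10); 19^32 ≡ 1 (mod 10)
19^37 = 19^1 × 19^4 × 19^32 ≡ 9 (mod 10)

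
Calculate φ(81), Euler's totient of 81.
54

81 = 3^4
φ(n) = n × ∏(1 - 1/p) for each prime p dividing n
φ(81) = 81 × (1 - 1/3) = 54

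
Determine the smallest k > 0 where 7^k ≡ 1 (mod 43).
6

43 is prime, so ord(7) divides φ(43) = 42.
Divisors of 42: 1, 2, 3, 6, 7, 14, 21, 42.
Repeated squaring: 7^1 ≡ 7, 7^2 ≡ 6, 7^4 ≡ 36, 7^8 ≡ 6, 7^16 ≡ 36, 7^32 ≡ 6 (mod 43).
Test 7^d mod 43 for each divisor d in increasing order:
7^1 ≡ 7
7^2 ≡ 6
7^3 = 7^2·7^1 ≡ 42
7^6 = 7^4·7^2 ≡ 1  ← first divisor giving 1
The order is 6.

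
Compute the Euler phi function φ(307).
306

307 = 307
φ(n) = n × ∏(1 - 1/p) for each prime p dividing n
φ(307) = 307 × (1 - 1/307) = 306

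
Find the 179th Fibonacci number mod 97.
45

Matrix identity: Q^n = [[F_(n+1), F_n], [F_n, F_(n-1)]] with Q = [[1,1],[1,0]].
n = 179 = 10110011₂. Square-and-multiply, entries mod 97:
Q^1 = [[1,1],[1,0]]
Q^2 = (Q^1)² = [[2,1],[1,1]]
Q^5 = (Q^2)²·Q = [[8,5],[5,3]]
Q^11 = (Q^5)²·Q = [[47,89],[89,55]]
Q^22 = (Q^11)² = [[42,57],[57,82]]
Q^44 = (Q^22)² = [[66,84],[84,79]]
Q^89 = (Q^44)²·Q = [[21,63],[63,55]]
Q^179 = (Q^89)²·Q = [[80,45],[45,35]]
F_179 mod 97 = Q^179[0][1] = 45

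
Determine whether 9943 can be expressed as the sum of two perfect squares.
Not possible

Factorization: 9943 = 61 × 163
By Fermat: n is sum of two squares iff every prime p ≡ 3 (mod 4) appears to even power.
Prime(s) ≡ 3 (mod 4) with odd exponent: [(163, 1)]
Therefore 9943 cannot be expressed as a² + b².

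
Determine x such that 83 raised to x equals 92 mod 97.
65

Baby-step giant-step with step n = ⌈√97⌉ = 10.
Baby steps 83^j mod 97 (j:value) for j=0..9: 0:1, 1:83, 2:2, 3:69, 4:4, 5:41, 6:8, 7:82, 8:16, 9:67.
Giant-step multiplier: 83^(-10) ≡ 83^(96-10) = 83^86 ≡ 94 (mod 97).
Giant steps γ_i = 92·94^i mod 97: γ_0=92, γ_1=15, γ_2=52, γ_3=38, γ_4=80, γ_5=51, γ_6=41 (in table at j=5).
x = i·n + j = 6·10 + 5 = 65.
Check: 83^65 ≡ 92 (mod 97).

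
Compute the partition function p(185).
1071823774337

p(n) counts ways to write n as a sum of positive integers (order ignored).
Euler's pentagonal recurrence: p(k) = p(k-1) + p(k-2) - p(k-5) - p(k-7) + p(k-12) + p(k-15) - ... (offsets j(3j∓1)/2, signs ++--, p(0)=1, p(<0)=0).
DP table for k = 0..184: p(0)=1, p(1)=1, p(2)=2, p(3)=3, p(4)=5, p(5)=7, p(6)=11, p(7)=15, p(8)=22, p(9)=30, p(10)=42, p(11)=56, p(12)=77, p(13)=101, p(14)=135, p(15)=176, p(16)=231, p(17)=297, p(18)=385, p(19)=490, p(20)=627, p(21)=792, p(22)=1002, p(23)=1255, p(24)=1575, p(25)=1958, p(26)=2436, p(27)=3010, p(28)=3718, p(29)=4565, p(30)=5604, p(31)=6842, p(32)=8349, p(33)=10143, p(34)=12310, p(35)=14883, p(36)=17977, p(37)=21637, p(38)=26015, p(39)=31185, p(40)=37338, p(41)=44583, p(42)=53174, p(43)=63261, p(44)=75175, p(45)=89134, p(46)=105558, p(47)=124754, p(48)=147273, p(49)=173525, p(50)=204226, p(51)=239943, p(52)=281589, p(53)=329931, p(54)=386155, p(55)=451276, p(56)=526823, p(57)=614154, p(58)=715220, p(59)=831820, p(60)=966467, p(61)=1121505, p(62)=1300156, p(63)=1505499, p(64)=1741630, p(65)=2012558, p(66)=2323520, p(67)=2679689, p(68)=3087735, p(69)=3554345, p(70)=4087968, p(71)=4697205, p(72)=5392783, p(73)=6185689, p(74)=7089500, p(75)=8118264, p(76)=9289091, p(77)=10619863, p(78)=12132164, p(79)=13848650, p(80)=15796476, p(81)=18004327, p(82)=20506255, p(83)=23338469, p(84)=26543660, p(85)=30167357, p(86)=34262962, p(87)=38887673, p(88)=44108109, p(89)=49995925, p(90)=56634173, p(91)=64112359, p(92)=72533807, p(93)=82010177, p(94)=92669720, p(95)=104651419, p(96)=118114304, p(97)=133230930, p(98)=150198136, p(99)=169229875, p(100)=190569292, p(101)=214481126, p(102)=241265379, p(103)=271248950, p(104)=304801365, p(105)=342325709, p(106)=384276336, p(107)=431149389, p(108)=483502844, p(109)=541946240, p(110)=607163746, p(111)=679903203, p(112)=761002156, p(113)=851376628, p(114)=952050665, p(115)=1064144451, p(116)=1188908248, p(117)=1327710076, p(118)=1482074143, p(119)=1653668665, p(120)=1844349560, p(121)=2056148051, p(122)=2291320912, p(123)=2552338241, p(124)=2841940500, p(125)=3163127352, p(126)=3519222692, p(127)=3913864295, p(128)=4351078600, p(129)=4835271870, p(130)=5371315400, p(131)=5964539504, p(132)=6620830889, p(133)=7346629512, p(134)=8149040695, p(135)=9035836076, p(136)=10015581680, p(137)=11097645016, p(138)=12292341831, p(139)=13610949895, p(140)=15065878135, p(141)=16670689208, p(142)=18440293320, p(143)=20390982757, p(144)=22540654445, p(145)=24908858009, p(146)=27517052599, p(147)=30388671978, p(148)=33549419497, p(149)=37027355200, p(150)=40853235313, p(151)=45060624582, p(152)=49686288421, p(153)=54770336324, p(154)=60356673280, p(155)=66493182097, p(156)=73232243759, p(157)=80630964769, p(158)=88751778802, p(159)=97662728555, p(160)=107438159466, p(161)=118159068427, p(162)=129913904637, p(163)=142798995930, p(164)=156919475295, p(165)=172389800255, p(166)=189334822579, p(167)=207890420102, p(168)=228204732751, p(169)=250438925115, p(170)=274768617130, p(171)=301384802048, p(172)=330495499613, p(173)=362326859895, p(174)=397125074750, p(175)=435157697830, p(176)=476715857290, p(177)=522115831195, p(178)=571701605655, p(179)=625846753120, p(180)=684957390936, p(181)=749474411781, p(182)=819876908323, p(183)=896684817527, p(184)=980462880430.
Final step: p(185) = p(184) + p(183) - p(180) - p(178) + p(173) + p(170) - p(163) - p(159) + p(150) + p(145) - p(134) - p(128) + p(115) + p(108) - p(93) - p(85) + p(68) + p(59) - p(40) - p(30) + p(9)
= 980462880430 + 896684817527 - 684957390936 - 571701605655 + 362326859895 + 274768617130 - 142798995930 - 97662728555 + 40853235313 + 24908858009 - 8149040695 - 4351078600 + 1064144451 + 483502844 - 82010177 - 30167357 + 3087735 + 831820 - 37338 - 5604 + 30
= 1071823774337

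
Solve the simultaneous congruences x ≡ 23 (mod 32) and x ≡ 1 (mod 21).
631

Using Chinese Remainder Theorem:
M = 32 × 21 = 672
M1 = 21, M2 = 32
y1 = 21^(-1) mod 32 = 29
y2 = 32^(-1) mod 21 = 2
x = (23×21×29 + 1×32×2) mod 672 = 631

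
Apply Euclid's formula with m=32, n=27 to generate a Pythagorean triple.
(295, 1728, 1753)

Euclid's formula: a = m² - n², b = 2mn, c = m² + n²
m = 32, n = 27
a = 32² - 27² = 1024 - 729 = 295
b = 2 × 32 × 27 = 1728
c = 32² + 27² = 1024 + 729 = 1753
Verification: 295² + 1728² = 87025 + 2985984 = 3073009 = 1753² ✓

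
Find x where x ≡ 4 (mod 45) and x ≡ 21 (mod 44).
769

Using Chinese Remainder Theorem:
M = 45 × 44 = 1980
M1 = 44, M2 = 45
y1 = 44^(-1) mod 45 = 44
y2 = 45^(-1) mod 44 = 1
x = (4×44×44 + 21×45×1) mod 1980 = 769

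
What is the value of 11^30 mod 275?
176

Repeated squaring. Binary of 30 = 11110.
11^1 ≡ 11 (mod 275); 11^2 ≡ 121 (mod 275); 11^4 ≡ 66 (mod 275); 11^8 ≡ 231 (mod 275); 11^16 ≡ 11 (mod 275)
11^30 = 11^2 × 11^4 × 11^8 × 11^16 ≡ 176 (mod 275)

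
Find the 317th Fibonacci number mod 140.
37

Matrix identity: Q^n = [[F_(n+1), F_n], [F_n, F_(n-1)]] with Q = [[1,1],[1,0]].
n = 317 = 100111101₂. Square-and-multiply, entries mod 140:
Q^1 = [[1,1],[1,0]]
Q^2 = (Q^1)² = [[2,1],[1,1]]
Q^4 = (Q^2)² = [[5,3],[3,2]]
Q^9 = (Q^4)²·Q = [[55,34],[34,21]]
Q^19 = (Q^9)²·Q = [[45,121],[121,64]]
Q^39 = (Q^19)²·Q = [[35,6],[6,29]]
Q^79 = (Q^39)²·Q = [[105,1],[1,104]]
Q^158 = (Q^79)² = [[106,69],[69,37]]
Q^317 = (Q^158)²·Q = [[104,37],[37,67]]
F_317 mod 140 = Q^317[0][1] = 37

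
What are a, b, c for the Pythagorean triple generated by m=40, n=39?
(79, 3120, 3121)

Euclid's formula: a = m² - n², b = 2mn, c = m² + n²
m = 40, n = 39
a = 40² - 39² = 1600 - 1521 = 79
b = 2 × 40 × 39 = 3120
c = 40² + 39² = 1600 + 1521 = 3121
Verification: 79² + 3120² = 6241 + 9734400 = 9740641 = 3121² ✓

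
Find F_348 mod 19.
8

Matrix identity: Q^n = [[F_(n+1), F_n], [F_n, F_(n-1)]] with Q = [[1,1],[1,0]].
n = 348 = 101011100₂. Square-and-multiply, entries mod 19:
Q^1 = [[1,1],[1,0]]
Q^2 = (Q^1)² = [[2,1],[1,1]]
Q^5 = (Q^2)²·Q = [[8,5],[5,3]]
Q^10 = (Q^5)² = [[13,17],[17,15]]
Q^21 = (Q^10)²·Q = [[3,2],[2,1]]
Q^43 = (Q^21)²·Q = [[2,13],[13,8]]
Q^87 = (Q^43)²·Q = [[18,2],[2,16]]
Q^174 = (Q^87)² = [[5,11],[11,13]]
Q^348 = (Q^174)² = [[13,8],[8,5]]
F_348 mod 19 = Q^348[0][1] = 8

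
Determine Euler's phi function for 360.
96

360 = 2^3 × 3^2 × 5
φ(n) = n × ∏(1 - 1/p) for each prime p dividing n
φ(360) = 360 × (1 - 1/2) × (1 - 1/3) × (1 - 1/5) = 96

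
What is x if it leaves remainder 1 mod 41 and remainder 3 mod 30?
903

Using Chinese Remainder Theorem:
M = 41 × 30 = 1230
M1 = 30, M2 = 41
y1 = 30^(-1) mod 41 = 26
y2 = 41^(-1) mod 30 = 11
x = (1×30×26 + 3×41×11) mod 1230 = 903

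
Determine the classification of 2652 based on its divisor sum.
abundant

Proper divisors of 2652: sum = 1 + 2 + 3 + 4 + 6 + 12 + 13 + 17 + ... + 442 + 663 + 884 + 1326 (23 divisors) = 4404
Since 4404 > 2652, 2652 is abundant.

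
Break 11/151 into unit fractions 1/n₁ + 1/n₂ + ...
1/14 + 1/705 + 1/1490370

Greedy algorithm:
11/151: ceiling(151/11) = 14, use 1/14
3/2114: ceiling(2114/3) = 705, use 1/705
1/1490370: ceiling(1490370/1) = 1490370, use 1/1490370
Result: 11/151 = 1/14 + 1/705 + 1/1490370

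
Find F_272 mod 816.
645

Matrix identity: Q^n = [[F_(n+1), F_n], [F_n, F_(n-1)]] with Q = [[1,1],[1,0]].
n = 272 = 100010000₂. Square-and-multiply, entries mod 816:
Q^1 = [[1,1],[1,0]]
Q^2 = (Q^1)² = [[2,1],[1,1]]
Q^4 = (Q^2)² = [[5,3],[3,2]]
Q^8 = (Q^4)² = [[34,21],[21,13]]
Q^17 = (Q^8)²·Q = [[136,781],[781,171]]
Q^34 = (Q^17)² = [[137,679],[679,274]]
Q^68 = (Q^34)² = [[2,813],[813,5]]
Q^136 = (Q^68)² = [[13,795],[795,34]]
Q^272 = (Q^136)² = [[610,645],[645,781]]
F_272 mod 816 = Q^272[0][1] = 645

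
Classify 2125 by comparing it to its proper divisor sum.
deficient

Proper divisors of 2125: sum = 1 + 5 + 17 + 25 + 85 + 125 + 425 = 683
Since 683 < 2125, 2125 is deficient.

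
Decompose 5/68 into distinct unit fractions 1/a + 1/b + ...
1/14 + 1/476

Greedy algorithm:
5/68: ceiling(68/5) = 14, use 1/14
1/476: ceiling(476/1) = 476, use 1/476
Result: 5/68 = 1/14 + 1/476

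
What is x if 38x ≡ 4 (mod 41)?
x ≡ 26 (mod 41)

gcd(38, 41) = 1, which divides 4, so solutions exist.
Find 38^(-1) mod 41 by the extended Euclidean algorithm:
41 = 1 × 38 + 3  ⟹  3 = (1)·41 + (-1)·38
38 = 12 × 3 + 2  ⟹  2 = (-12)·41 + (13)·38
3 = 1 × 2 + 1  ⟹  1 = (13)·41 + (-14)·38
So (-14)·38 ≡ 1 (mod 41), i.e. 38^(-1) ≡ -14 ≡ 27 (mod 41).
x ≡ 27 × 4 = 108 ≡ 26 (mod 41).
Check: 38 × 26 = 988 ≡ 4 (mod 41).
Unique solution: x ≡ 26 (mod 41)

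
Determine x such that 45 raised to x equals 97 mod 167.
126

Baby-step giant-step with step n = ⌈√167⌉ = 13.
Baby steps 45^j mod 167 (j:value) for j=0..12: 0:1, 1:45, 2:21, 3:110, 4:107, 5:139, 6:76, 7:80, 8:93, 9:10, 10:116, 11:43, 12:98.
Giant-step multiplier: 45^(-13) ≡ 45^(166-13) = 45^153 ≡ 140 (mod 167).
Giant steps γ_i = 97·140^i mod 167: γ_0=97, γ_1=53, γ_2=72, γ_3=60, γ_4=50, γ_5=153, γ_6=44, γ_7=148, γ_8=12, γ_9=10 (in table at j=9).
x = i·n + j = 9·13 + 9 = 126.
Check: 45^126 ≡ 97 (mod 167).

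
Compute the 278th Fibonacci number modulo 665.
344

Matrix identity: Q^n = [[F_(n+1), F_n], [F_n, F_(n-1)]] with Q = [[1,1],[1,0]].
n = 278 = 100010110₂. Square-and-multiply, entries mod 665:
Q^1 = [[1,1],[1,0]]
Q^2 = (Q^1)² = [[2,1],[1,1]]
Q^4 = (Q^2)² = [[5,3],[3,2]]
Q^8 = (Q^4)² = [[34,21],[21,13]]
Q^17 = (Q^8)²·Q = [[589,267],[267,322]]
Q^34 = (Q^17)² = [[590,512],[512,78]]
Q^69 = (Q^34)²·Q = [[645,439],[439,206]]
Q^139 = (Q^69)²·Q = [[130,271],[271,524]]
Q^278 = (Q^139)² = [[566,344],[344,222]]
F_278 mod 665 = Q^278[0][1] = 344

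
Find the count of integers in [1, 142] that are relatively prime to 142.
70

142 = 2 × 71
φ(n) = n × ∏(1 - 1/p) for each prime p dividing n
φ(142) = 142 × (1 - 1/2) × (1 - 1/71) = 70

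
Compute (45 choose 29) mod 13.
8

Using Lucas' theorem:
Write n=45 and k=29 in base 13:
n in base 13: [3, 6]
k in base 13: [2, 3]
C(45,29) mod 13 = ∏ C(n_i, k_i) mod 13
Digit binomials (mod 13): C(3,2) = 3; C(6,3) = 20 ≡ 7
Product: 3 × 7 = 21 ≡ 8 (mod 13)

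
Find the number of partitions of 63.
1505499

p(n) counts ways to write n as a sum of positive integers (order ignored).
Euler's pentagonal recurrence: p(k) = p(k-1) + p(k-2) - p(k-5) - p(k-7) + p(k-12) + p(k-15) - ... (offsets j(3j∓1)/2, signs ++--, p(0)=1, p(<0)=0).
DP table for k = 0..62: p(0)=1, p(1)=1, p(2)=2, p(3)=3, p(4)=5, p(5)=7, p(6)=11, p(7)=15, p(8)=22, p(9)=30, p(10)=42, p(11)=56, p(12)=77, p(13)=101, p(14)=135, p(15)=176, p(16)=231, p(17)=297, p(18)=385, p(19)=490, p(20)=627, p(21)=792, p(22)=1002, p(23)=1255, p(24)=1575, p(25)=1958, p(26)=2436, p(27)=3010, p(28)=3718, p(29)=4565, p(30)=5604, p(31)=6842, p(32)=8349, p(33)=10143, p(34)=12310, p(35)=14883, p(36)=17977, p(37)=21637, p(38)=26015, p(39)=31185, p(40)=37338, p(41)=44583, p(42)=53174, p(43)=63261, p(44)=75175, p(45)=89134, p(46)=105558, p(47)=124754, p(48)=147273, p(49)=173525, p(50)=204226, p(51)=239943, p(52)=281589, p(53)=329931, p(54)=386155, p(55)=451276, p(56)=526823, p(57)=614154, p(58)=715220, p(59)=831820, p(60)=966467, p(61)=1121505, p(62)=1300156.
Final step: p(63) = p(62) + p(61) - p(58) - p(56) + p(51) + p(48) - p(41) - p(37) + p(28) + p(23) - p(12) - p(6)
= 1300156 + 1121505 - 715220 - 526823 + 239943 + 147273 - 44583 - 21637 + 3718 + 1255 - 77 - 11
= 1505499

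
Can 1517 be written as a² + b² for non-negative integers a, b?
19² + 34² (a=19, b=34)

Factorization: 1517 = 37 × 41
By Fermat: n is sum of two squares iff every prime p ≡ 3 (mod 4) appears to even power.
All primes ≡ 3 (mod 4) appear to even power.
Search a = 0, 1, 2, … for 1517 - a² a perfect square: first hit at a = 19: 1517 - 361 = 1156 = 34².
1517 = 19² + 34² = 361 + 1156 ✓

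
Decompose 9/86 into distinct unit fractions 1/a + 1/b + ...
1/10 + 1/215

Greedy algorithm:
9/86: ceiling(86/9) = 10, use 1/10
1/215: ceiling(215/1) = 215, use 1/215
Result: 9/86 = 1/10 + 1/215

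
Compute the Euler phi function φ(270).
72

270 = 2 × 3^3 × 5
φ(n) = n × ∏(1 - 1/p) for each prime p dividing n
φ(270) = 270 × (1 - 1/2) × (1 - 1/3) × (1 - 1/5) = 72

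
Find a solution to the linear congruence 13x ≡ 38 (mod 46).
x ≡ 10 (mod 46)

gcd(13, 46) = 1, which divides 38, so solutions exist.
Find 13^(-1) mod 46 by the extended Euclidean algorithm:
46 = 3 × 13 + 7  ⟹  7 = (1)·46 + (-3)·13
13 = 1 × 7 + 6  ⟹  6 = (-1)·46 + (4)·13
7 = 1 × 6 + 1  ⟹  1 = (2)·46 + (-7)·13
So (-7)·13 ≡ 1 (mod 46), i.e. 13^(-1) ≡ -7 ≡ 39 (mod 46).
x ≡ 39 × 38 = 1482 ≡ 10 (mod 46).
Check: 13 × 10 = 130 ≡ 38 (mod 46).
Unique solution: x ≡ 10 (mod 46)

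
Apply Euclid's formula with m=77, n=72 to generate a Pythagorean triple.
(745, 11088, 11113)

Euclid's formula: a = m² - n², b = 2mn, c = m² + n²
m = 77, n = 72
a = 77² - 72² = 5929 - 5184 = 745
b = 2 × 77 × 72 = 11088
c = 77² + 72² = 5929 + 5184 = 11113
Verification: 745² + 11088² = 555025 + 122943744 = 123498769 = 11113² ✓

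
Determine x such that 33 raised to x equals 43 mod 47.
9

Baby-step giant-step with step n = ⌈√47⌉ = 7.
Baby steps 33^j mod 47 (j:value) for j=0..6: 0:1, 1:33, 2:8, 3:29, 4:17, 5:44, 6:42.
Giant-step multiplier: 33^(-7) ≡ 33^(46-7) = 33^39 ≡ 45 (mod 47).
Giant steps γ_i = 43·45^i mod 47: γ_0=43, γ_1=8 (in table at j=2).
x = i·n + j = 1·7 + 2 = 9.
Check: 33^9 ≡ 43 (mod 47).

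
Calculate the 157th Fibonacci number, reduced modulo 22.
13

Matrix identity: Q^n = [[F_(n+1), F_n], [F_n, F_(n-1)]] with Q = [[1,1],[1,0]].
n = 157 = 10011101₂. Square-and-multiply, entries mod 22:
Q^1 = [[1,1],[1,0]]
Q^2 = (Q^1)² = [[2,1],[1,1]]
Q^4 = (Q^2)² = [[5,3],[3,2]]
Q^9 = (Q^4)²·Q = [[11,12],[12,21]]
Q^19 = (Q^9)²·Q = [[11,1],[1,10]]
Q^39 = (Q^19)²·Q = [[11,12],[12,21]]
Q^78 = (Q^39)² = [[1,10],[10,13]]
Q^157 = (Q^78)²·Q = [[21,13],[13,8]]
F_157 mod 22 = Q^157[0][1] = 13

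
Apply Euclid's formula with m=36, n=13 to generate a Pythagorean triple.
(1127, 936, 1465)

Euclid's formula: a = m² - n², b = 2mn, c = m² + n²
m = 36, n = 13
a = 36² - 13² = 1296 - 169 = 1127
b = 2 × 36 × 13 = 936
c = 36² + 13² = 1296 + 169 = 1465
Verification: 1127² + 936² = 1270129 + 876096 = 2146225 = 1465² ✓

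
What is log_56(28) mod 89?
65

Baby-step giant-step with step n = ⌈√89⌉ = 10.
Baby steps 56^j mod 89 (j:value) for j=0..9: 0:1, 1:56, 2:21, 3:19, 4:85, 5:43, 6:5, 7:13, 8:16, 9:6.
Giant-step multiplier: 56^(-10) ≡ 56^(88-10) = 56^78 ≡ 40 (mod 89).
Giant steps γ_i = 28·40^i mod 89: γ_0=28, γ_1=52, γ_2=33, γ_3=74, γ_4=23, γ_5=30, γ_6=43 (in table at j=5).
x = i·n + j = 6·10 + 5 = 65.
Check: 56^65 ≡ 28 (mod 89).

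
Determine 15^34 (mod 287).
197

Repeated squaring. Binary of 34 = 100010.
15^1 ≡ 15 (mod 287); 15^2 ≡ 225 (mod 287); 15^4 ≡ 113 (mod 287); 15^8 ≡ 141 (mod 287); 15^16 ≡ 78 (mod 287); 15^32 ≡ 57 (mod 287)
15^34 = 15^2 × 15^32 ≡ 197 (mod 287)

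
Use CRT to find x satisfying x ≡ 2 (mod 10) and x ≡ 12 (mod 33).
12

Using Chinese Remainder Theorem:
M = 10 × 33 = 330
M1 = 33, M2 = 10
y1 = 33^(-1) mod 10 = 7
y2 = 10^(-1) mod 33 = 10
x = (2×33×7 + 12×10×10) mod 330 = 12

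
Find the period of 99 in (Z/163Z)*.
54

163 is prime, so ord(99) divides φ(163) = 162.
Divisors of 162: 1, 2, 3, 6, 9, 18, 27, 54, 81, 162.
Repeated squaring: 99^1 ≡ 99, 99^2 ≡ 21, 99^4 ≡ 115, 99^8 ≡ 22, 99^16 ≡ 158, 99^32 ≡ 25, 99^64 ≡ 136, 99^128 ≡ 77 (mod 163).
Test 99^d mod 163 for each divisor d in increasing order:
99^1 ≡ 99
99^2 ≡ 21
99^3 = 99^2·99^1 ≡ 123
99^6 = 99^4·99^2 ≡ 133
99^9 = 99^8·99^1 ≡ 59
99^18 = 99^16·99^2 ≡ 58
99^27 = 99^16·99^8·99^2·99^1 ≡ 162
99^54 = 99^32·99^16·99^4·99^2 ≡ 1  ← first divisor giving 1
The order is 54.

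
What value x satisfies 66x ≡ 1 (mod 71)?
14

gcd(66, 71) = 1, so the inverse exists.
Extended Euclidean algorithm on (71, 66):
71 = 1 × 66 + 5  ⟹  5 = (1)·71 + (-1)·66
66 = 13 × 5 + 1  ⟹  1 = (-13)·71 + (14)·66
So (14)·66 ≡ 1 (mod 71), i.e. 66^(-1) ≡ 14 (mod 71).
Check: 66 × 14 = 924 ≡ 1 (mod 71)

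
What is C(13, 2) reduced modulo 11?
1

Using Lucas' theorem:
Write n=13 and k=2 in base 11:
n in base 11: [1, 2]
k in base 11: [0, 2]
C(13,2) mod 11 = ∏ C(n_i, k_i) mod 11
Digit binomials (mod 11): C(1,0) = 1; C(2,2) = 1
Product: 1 × 1 = 1 ≡ 1 (mod 11)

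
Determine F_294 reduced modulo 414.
8

Matrix identity: Q^n = [[F_(n+1), F_n], [F_n, F_(n-1)]] with Q = [[1,1],[1,0]].
n = 294 = 100100110₂. Square-and-multiply, entries mod 414:
Q^1 = [[1,1],[1,0]]
Q^2 = (Q^1)² = [[2,1],[1,1]]
Q^4 = (Q^2)² = [[5,3],[3,2]]
Q^9 = (Q^4)²·Q = [[55,34],[34,21]]
Q^18 = (Q^9)² = [[41,100],[100,355]]
Q^36 = (Q^18)² = [[89,270],[270,233]]
Q^73 = (Q^36)²·Q = [[91,91],[91,0]]
Q^147 = (Q^73)²·Q = [[3,2],[2,1]]
Q^294 = (Q^147)² = [[13,8],[8,5]]
F_294 mod 414 = Q^294[0][1] = 8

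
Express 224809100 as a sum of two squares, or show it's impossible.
Not possible

Factorization: 224809100 = 2^2 × 5^2 × 131^3
By Fermat: n is sum of two squares iff every prime p ≡ 3 (mod 4) appears to even power.
Prime(s) ≡ 3 (mod 4) with odd exponent: [(131, 3)]
Therefore 224809100 cannot be expressed as a² + b².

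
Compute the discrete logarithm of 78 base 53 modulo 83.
22

Baby-step giant-step with step n = ⌈√83⌉ = 10.
Baby steps 53^j mod 83 (j:value) for j=0..9: 0:1, 1:53, 2:70, 3:58, 4:3, 5:76, 6:44, 7:8, 8:9, 9:62.
Giant-step multiplier: 53^(-10) ≡ 53^(82-10) = 53^72 ≡ 61 (mod 83).
Giant steps γ_i = 78·61^i mod 83: γ_0=78, γ_1=27, γ_2=70 (in table at j=2).
x = i·n + j = 2·10 + 2 = 22.
Check: 53^22 ≡ 78 (mod 83).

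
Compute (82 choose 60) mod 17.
1

Using Lucas' theorem:
Write n=82 and k=60 in base 17:
n in base 17: [4, 14]
k in base 17: [3, 9]
C(82,60) mod 17 = ∏ C(n_i, k_i) mod 17
Digit binomials (mod 17): C(4,3) = 4; C(14,9) = 2002 ≡ 13
Product: 4 × 13 = 52 ≡ 1 (mod 17)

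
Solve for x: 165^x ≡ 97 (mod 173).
69

Baby-step giant-step with step n = ⌈√173⌉ = 14.
Baby steps 165^j mod 173 (j:value) for j=0..13: 0:1, 1:165, 2:64, 3:7, 4:117, 5:102, 6:49, 7:127, 8:22, 9:170, 10:24, 11:154, 12:152, 13:168.
Giant-step multiplier: 165^(-14) ≡ 165^(172-14) = 165^158 ≡ 13 (mod 173).
Giant steps γ_i = 97·13^i mod 173: γ_0=97, γ_1=50, γ_2=131, γ_3=146, γ_4=168 (in table at j=13).
x = i·n + j = 4·14 + 13 = 69.
Check: 165^69 ≡ 97 (mod 173).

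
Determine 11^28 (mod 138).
55

Repeated squaring. Binary of 28 = 11100.
11^1 ≡ 11 (mod 138); 11^2 ≡ 121 (mod 138); 11^4 ≡ 13 (mod 138); 11^8 ≡ 31 (mod 138); 11^16 ≡ 133 (mod 138)
11^28 = 11^4 × 11^8 × 11^16 ≡ 55 (mod 138)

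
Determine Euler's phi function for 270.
72

270 = 2 × 3^3 × 5
φ(n) = n × ∏(1 - 1/p) for each prime p dividing n
φ(270) = 270 × (1 - 1/2) × (1 - 1/3) × (1 - 1/5) = 72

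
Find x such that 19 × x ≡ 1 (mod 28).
3

gcd(19, 28) = 1, so the inverse exists.
Extended Euclidean algorithm on (28, 19):
28 = 1 × 19 + 9  ⟹  9 = (1)·28 + (-1)·19
19 = 2 × 9 + 1  ⟹  1 = (-2)·28 + (3)·19
So (3)·19 ≡ 1 (mod 28), i.e. 19^(-1) ≡ 3 (mod 28).
Check: 19 × 3 = 57 ≡ 1 (mod 28)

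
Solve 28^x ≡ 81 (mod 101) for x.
16

Baby-step giant-step with step n = ⌈√101⌉ = 11.
Baby steps 28^j mod 101 (j:value) for j=0..10: 0:1, 1:28, 2:77, 3:35, 4:71, 5:69, 6:13, 7:61, 8:92, 9:51, 10:14.
Giant-step multiplier: 28^(-11) ≡ 28^(100-11) = 28^89 ≡ 42 (mod 101).
Giant steps γ_i = 81·42^i mod 101: γ_0=81, γ_1=69 (in table at j=5).
x = i·n + j = 1·11 + 5 = 16.
Check: 28^16 ≡ 81 (mod 101).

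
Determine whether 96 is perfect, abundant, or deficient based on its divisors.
abundant

Proper divisors of 96: sum = 1 + 2 + 3 + 4 + 6 + 8 + 12 + 16 + 24 + 32 + 48 = 156
Since 156 > 96, 96 is abundant.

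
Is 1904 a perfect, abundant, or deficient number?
abundant

Proper divisors of 1904: sum = 1 + 2 + 4 + 7 + 8 + 14 + 16 + 17 + ... + 238 + 272 + 476 + 952 (19 divisors) = 2560
Since 2560 > 1904, 1904 is abundant.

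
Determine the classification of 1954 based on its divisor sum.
deficient

Proper divisors of 1954: sum = 1 + 2 + 977 = 980
Since 980 < 1954, 1954 is deficient.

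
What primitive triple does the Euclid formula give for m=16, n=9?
(175, 288, 337)

Euclid's formula: a = m² - n², b = 2mn, c = m² + n²
m = 16, n = 9
a = 16² - 9² = 256 - 81 = 175
b = 2 × 16 × 9 = 288
c = 16² + 9² = 256 + 81 = 337
Verification: 175² + 288² = 30625 + 82944 = 113569 = 337² ✓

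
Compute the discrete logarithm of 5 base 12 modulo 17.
9

Baby-step giant-step with step n = ⌈√17⌉ = 5.
Baby steps 12^j mod 17 (j:value) for j=0..4: 0:1, 1:12, 2:8, 3:11, 4:13.
Giant-step multiplier: 12^(-5) ≡ 12^(16-5) = 12^11 ≡ 6 (mod 17).
Giant steps γ_i = 5·6^i mod 17: γ_0=5, γ_1=13 (in table at j=4).
x = i·n + j = 1·5 + 4 = 9.
Check: 12^9 ≡ 5 (mod 17).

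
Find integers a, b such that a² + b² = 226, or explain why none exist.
1² + 15² (a=1, b=15)

Factorization: 226 = 2 × 113
By Fermat: n is sum of two squares iff every prime p ≡ 3 (mod 4) appears to even power.
All primes ≡ 3 (mod 4) appear to even power.
Search a = 0, 1, 2, … for 226 - a² a perfect square: first hit at a = 1: 226 - 1 = 225 = 15².
226 = 1² + 15² = 1 + 225 ✓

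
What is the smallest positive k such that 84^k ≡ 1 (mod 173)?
43

173 is prime, so ord(84) divides φ(173) = 172.
Divisors of 172: 1, 2, 4, 43, 86, 172.
Repeated squaring: 84^1 ≡ 84, 84^2 ≡ 136, 84^4 ≡ 158, 84^8 ≡ 52, 84^16 ≡ 109, 84^32 ≡ 117, 84^64 ≡ 22, 84^128 ≡ 138 (mod 173).
Test 84^d mod 173 for each divisor d in increasing order:
84^1 ≡ 84
84^2 ≡ 136
84^4 ≡ 158
84^43 = 84^32·84^8·84^2·84^1 ≡ 1  ← first divisor giving 1
The order is 43.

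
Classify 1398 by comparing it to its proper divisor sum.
abundant

Proper divisors of 1398: sum = 1 + 2 + 3 + 6 + 233 + 466 + 699 = 1410
Since 1410 > 1398, 1398 is abundant.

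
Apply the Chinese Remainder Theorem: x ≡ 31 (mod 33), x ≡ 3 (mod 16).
163

Using Chinese Remainder Theorem:
M = 33 × 16 = 528
M1 = 16, M2 = 33
y1 = 16^(-1) mod 33 = 31
y2 = 33^(-1) mod 16 = 1
x = (31×16×31 + 3×33×1) mod 528 = 163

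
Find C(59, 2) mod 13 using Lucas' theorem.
8

Using Lucas' theorem:
Write n=59 and k=2 in base 13:
n in base 13: [4, 7]
k in base 13: [0, 2]
C(59,2) mod 13 = ∏ C(n_i, k_i) mod 13
Digit binomials (mod 13): C(4,0) = 1; C(7,2) = 21 ≡ 8
Product: 1 × 8 = 8 ≡ 8 (mod 13)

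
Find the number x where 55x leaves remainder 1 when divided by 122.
71

gcd(55, 122) = 1, so the inverse exists.
Extended Euclidean algorithm on (122, 55):
122 = 2 × 55 + 12  ⟹  12 = (1)·122 + (-2)·55
55 = 4 × 12 + 7  ⟹  7 = (-4)·122 + (9)·55
12 = 1 × 7 + 5  ⟹  5 = (5)·122 + (-11)·55
7 = 1 × 5 + 2  ⟹  2 = (-9)·122 + (20)·55
5 = 2 × 2 + 1  ⟹  1 = (23)·122 + (-51)·55
So (-51)·55 ≡ 1 (mod 122), i.e. 55^(-1) ≡ -51 ≡ 71 (mod 122).
Check: 55 × 71 = 3905 ≡ 1 (mod 122)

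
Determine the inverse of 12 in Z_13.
12

gcd(12, 13) = 1, so the inverse exists.
Extended Euclidean algorithm on (13, 12):
13 = 1 × 12 + 1  ⟹  1 = (1)·13 + (-1)·12
So (-1)·12 ≡ 1 (mod 13), i.e. 12^(-1) ≡ -1 ≡ 12 (mod 13).
Check: 12 × 12 = 144 ≡ 1 (mod 13)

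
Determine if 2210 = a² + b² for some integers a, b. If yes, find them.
1² + 47² (a=1, b=47)

Factorization: 2210 = 2 × 5 × 13 × 17
By Fermat: n is sum of two squares iff every prime p ≡ 3 (mod 4) appears to even power.
All primes ≡ 3 (mod 4) appear to even power.
Search a = 0, 1, 2, … for 2210 - a² a perfect square: first hit at a = 1: 2210 - 1 = 2209 = 47².
2210 = 1² + 47² = 1 + 2209 ✓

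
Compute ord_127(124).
63

127 is prime, so ord(124) divides φ(127) = 126.
Divisors of 126: 1, 2, 3, 6, 7, 9, 14, 18, 21, 42, 63, 126.
Repeated squaring: 124^1 ≡ 124, 124^2 ≡ 9, 124^4 ≡ 81, 124^8 ≡ 84, 124^16 ≡ 71, 124^32 ≡ 88, 124^64 ≡ 124 (mod 127).
Test 124^d mod 127 for each divisor d in increasing order:
124^1 ≡ 124
124^2 ≡ 9
124^3 = 124^2·124^1 ≡ 100
124^6 = 124^4·124^2 ≡ 94
124^7 = 124^4·124^2·124^1 ≡ 99
124^9 = 124^8·124^1 ≡ 2
124^14 = 124^8·124^4·124^2 ≡ 22
124^18 = 124^16·124^2 ≡ 4
124^21 = 124^16·124^4·124^1 ≡ 19
124^42 = 124^32·124^8·124^2 ≡ 107
124^63 = 124^32·124^16·124^8·124^4·124^2·124^1 ≡ 1  ← first divisor giving 1
The order is 63.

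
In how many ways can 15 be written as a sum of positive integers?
176

p(n) counts ways to write n as a sum of positive integers (order ignored).
Euler's pentagonal recurrence: p(k) = p(k-1) + p(k-2) - p(k-5) - p(k-7) + p(k-12) + p(k-15) - ... (offsets j(3j∓1)/2, signs ++--, p(0)=1, p(<0)=0).
DP table for k = 0..14: p(0)=1, p(1)=1, p(2)=2, p(3)=3, p(4)=5, p(5)=7, p(6)=11, p(7)=15, p(8)=22, p(9)=30, p(10)=42, p(11)=56, p(12)=77, p(13)=101, p(14)=135.
Final step: p(15) = p(14) + p(13) - p(10) - p(8) + p(3) + p(0)
= 135 + 101 - 42 - 22 + 3 + 1
= 176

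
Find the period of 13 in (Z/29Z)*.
14

29 is prime, so ord(13) divides φ(29) = 28.
Divisors of 28: 1, 2, 4, 7, 14, 28.
Repeated squaring: 13^1 ≡ 13, 13^2 ≡ 24, 13^4 ≡ 25, 13^8 ≡ 16, 13^16 ≡ 24 (mod 29).
Test 13^d mod 29 for each divisor d in increasing order:
13^1 ≡ 13
13^2 ≡ 24
13^4 ≡ 25
13^7 = 13^4·13^2·13^1 ≡ 28
13^14 = 13^8·13^4·13^2 ≡ 1  ← first divisor giving 1
The order is 14.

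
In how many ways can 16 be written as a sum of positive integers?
231

p(n) counts ways to write n as a sum of positive integers (order ignored).
Euler's pentagonal recurrence: p(k) = p(k-1) + p(k-2) - p(k-5) - p(k-7) + p(k-12) + p(k-15) - ... (offsets j(3j∓1)/2, signs ++--, p(0)=1, p(<0)=0).
DP table for k = 0..15: p(0)=1, p(1)=1, p(2)=2, p(3)=3, p(4)=5, p(5)=7, p(6)=11, p(7)=15, p(8)=22, p(9)=30, p(10)=42, p(11)=56, p(12)=77, p(13)=101, p(14)=135, p(15)=176.
Final step: p(16) = p(15) + p(14) - p(11) - p(9) + p(4) + p(1)
= 176 + 135 - 56 - 30 + 5 + 1
= 231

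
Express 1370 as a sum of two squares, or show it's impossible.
1² + 37² (a=1, b=37)

Factorization: 1370 = 2 × 5 × 137
By Fermat: n is sum of two squares iff every prime p ≡ 3 (mod 4) appears to even power.
All primes ≡ 3 (mod 4) appear to even power.
Search a = 0, 1, 2, … for 1370 - a² a perfect square: first hit at a = 1: 1370 - 1 = 1369 = 37².
1370 = 1² + 37² = 1 + 1369 ✓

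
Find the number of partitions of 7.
15

p(n) counts ways to write n as a sum of positive integers (order ignored).
Examples: 7; 6 + 1; 5 + 2; 5 + 1 + 1; 4 + 3; ... (15 total)
p(7) = 15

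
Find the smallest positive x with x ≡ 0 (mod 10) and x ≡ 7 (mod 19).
140

Using Chinese Remainder Theorem:
M = 10 × 19 = 190
M1 = 19, M2 = 10
y1 = 19^(-1) mod 10 = 9
y2 = 10^(-1) mod 19 = 2
x = (0×19×9 + 7×10×2) mod 190 = 140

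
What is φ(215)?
168

215 = 5 × 43
φ(n) = n × ∏(1 - 1/p) for each prime p dividing n
φ(215) = 215 × (1 - 1/5) × (1 - 1/43) = 168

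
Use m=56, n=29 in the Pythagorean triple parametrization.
(2295, 3248, 3977)

Euclid's formula: a = m² - n², b = 2mn, c = m² + n²
m = 56, n = 29
a = 56² - 29² = 3136 - 841 = 2295
b = 2 × 56 × 29 = 3248
c = 56² + 29² = 3136 + 841 = 3977
Verification: 2295² + 3248² = 5267025 + 10549504 = 15816529 = 3977² ✓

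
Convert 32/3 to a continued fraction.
[10; 1, 2]

Euclidean algorithm steps:
32 = 10 × 3 + 2
3 = 1 × 2 + 1
2 = 2 × 1 + 0
Continued fraction: [10; 1, 2]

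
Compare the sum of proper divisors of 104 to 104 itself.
abundant

Proper divisors of 104: sum = 1 + 2 + 4 + 8 + 13 + 26 + 52 = 106
Since 106 > 104, 104 is abundant.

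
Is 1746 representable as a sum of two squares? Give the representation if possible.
15² + 39² (a=15, b=39)

Factorization: 1746 = 2 × 3^2 × 97
By Fermat: n is sum of two squares iff every prime p ≡ 3 (mod 4) appears to even power.
All primes ≡ 3 (mod 4) appear to even power.
Search a = 0, 1, 2, … for 1746 - a² a perfect square: first hit at a = 15: 1746 - 225 = 1521 = 39².
1746 = 15² + 39² = 225 + 1521 ✓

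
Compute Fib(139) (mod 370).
11

Matrix identity: Q^n = [[F_(n+1), F_n], [F_n, F_(n-1)]] with Q = [[1,1],[1,0]].
n = 139 = 10001011₂. Square-and-multiply, entries mod 370:
Q^1 = [[1,1],[1,0]]
Q^2 = (Q^1)² = [[2,1],[1,1]]
Q^4 = (Q^2)² = [[5,3],[3,2]]
Q^8 = (Q^4)² = [[34,21],[21,13]]
Q^17 = (Q^8)²·Q = [[364,117],[117,247]]
Q^34 = (Q^17)² = [[35,77],[77,328]]
Q^69 = (Q^34)²·Q = [[325,124],[124,201]]
Q^139 = (Q^69)²·Q = [[115,11],[11,104]]
F_139 mod 370 = Q^139[0][1] = 11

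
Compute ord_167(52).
166

167 is prime, so ord(52) divides φ(167) = 166.
Divisors of 166: 1, 2, 83, 166.
Repeated squaring: 52^1 ≡ 52, 52^2 ≡ 32, 52^4 ≡ 22, 52^8 ≡ 150, 52^16 ≡ 122, 52^32 ≡ 21, 52^64 ≡ 107, 52^128 ≡ 93 (mod 167).
Test 52^d mod 167 for each divisor d in increasing order:
52^1 ≡ 52
52^2 ≡ 32
52^83 = 52^64·52^16·52^2·52^1 ≡ 166
52^166 = 52^128·52^32·52^4·52^2 ≡ 1  ← first divisor giving 1
The order is 166.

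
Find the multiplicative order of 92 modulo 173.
86

173 is prime, so ord(92) divides φ(173) = 172.
Divisors of 172: 1, 2, 4, 43, 86, 172.
Repeated squaring: 92^1 ≡ 92, 92^2 ≡ 160, 92^4 ≡ 169, 92^8 ≡ 16, 92^16 ≡ 83, 92^32 ≡ 142, 92^64 ≡ 96, 92^128 ≡ 47 (mod 173).
Test 92^d mod 173 for each divisor d in increasing order:
92^1 ≡ 92
92^2 ≡ 160
92^4 ≡ 169
92^43 = 92^32·92^8·92^2·92^1 ≡ 172
92^86 = 92^64·92^16·92^4·92^2 ≡ 1  ← first divisor giving 1
The order is 86.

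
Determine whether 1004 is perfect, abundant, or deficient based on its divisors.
deficient

Proper divisors of 1004: sum = 1 + 2 + 4 + 251 + 502 = 760
Since 760 < 1004, 1004 is deficient.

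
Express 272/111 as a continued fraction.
[2; 2, 4, 1, 1, 5]

Euclidean algorithm steps:
272 = 2 × 111 + 50
111 = 2 × 50 + 11
50 = 4 × 11 + 6
11 = 1 × 6 + 5
6 = 1 × 5 + 1
5 = 5 × 1 + 0
Continued fraction: [2; 2, 4, 1, 1, 5]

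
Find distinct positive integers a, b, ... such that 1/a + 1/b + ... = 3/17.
1/6 + 1/102

Greedy algorithm:
3/17: ceiling(17/3) = 6, use 1/6
1/102: ceiling(102/1) = 102, use 1/102
Result: 3/17 = 1/6 + 1/102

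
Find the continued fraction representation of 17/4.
[4; 4]

Euclidean algorithm steps:
17 = 4 × 4 + 1
4 = 4 × 1 + 0
Continued fraction: [4; 4]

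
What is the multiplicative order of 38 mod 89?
88

89 is prime, so ord(38) divides φ(89) = 88.
Divisors of 88: 1, 2, 4, 8, 11, 22, 44, 88.
Repeated squaring: 38^1 ≡ 38, 38^2 ≡ 20, 38^4 ≡ 44, 38^8 ≡ 67, 38^16 ≡ 39, 38^32 ≡ 8, 38^64 ≡ 64 (mod 89).
Test 38^d mod 89 for each divisor d in increasing order:
38^1 ≡ 38
38^2 ≡ 20
38^4 ≡ 44
38^8 ≡ 67
38^11 = 38^8·38^2·38^1 ≡ 12
38^22 = 38^16·38^4·38^2 ≡ 55
38^44 = 38^32·38^8·38^4 ≡ 88
38^88 = 38^64·38^16·38^8 ≡ 1  ← first divisor giving 1
The order is 88.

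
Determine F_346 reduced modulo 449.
109

Matrix identity: Q^n = [[F_(n+1), F_n], [F_n, F_(n-1)]] with Q = [[1,1],[1,0]].
n = 346 = 101011010₂. Square-and-multiply, entries mod 449:
Q^1 = [[1,1],[1,0]]
Q^2 = (Q^1)² = [[2,1],[1,1]]
Q^5 = (Q^2)²·Q = [[8,5],[5,3]]
Q^10 = (Q^5)² = [[89,55],[55,34]]
Q^21 = (Q^10)²·Q = [[200,170],[170,30]]
Q^43 = (Q^21)²·Q = [[240,203],[203,37]]
Q^86 = (Q^43)² = [[29,106],[106,372]]
Q^173 = (Q^86)²·Q = [[254,403],[403,300]]
Q^346 = (Q^173)² = [[180,109],[109,71]]
F_346 mod 449 = Q^346[0][1] = 109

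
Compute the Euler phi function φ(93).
60

93 = 3 × 31
φ(n) = n × ∏(1 - 1/p) for each prime p dividing n
φ(93) = 93 × (1 - 1/3) × (1 - 1/31) = 60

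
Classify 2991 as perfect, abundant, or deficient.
deficient

Proper divisors of 2991: sum = 1 + 3 + 997 = 1001
Since 1001 < 2991, 2991 is deficient.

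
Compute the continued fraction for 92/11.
[8; 2, 1, 3]

Euclidean algorithm steps:
92 = 8 × 11 + 4
11 = 2 × 4 + 3
4 = 1 × 3 + 1
3 = 3 × 1 + 0
Continued fraction: [8; 2, 1, 3]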